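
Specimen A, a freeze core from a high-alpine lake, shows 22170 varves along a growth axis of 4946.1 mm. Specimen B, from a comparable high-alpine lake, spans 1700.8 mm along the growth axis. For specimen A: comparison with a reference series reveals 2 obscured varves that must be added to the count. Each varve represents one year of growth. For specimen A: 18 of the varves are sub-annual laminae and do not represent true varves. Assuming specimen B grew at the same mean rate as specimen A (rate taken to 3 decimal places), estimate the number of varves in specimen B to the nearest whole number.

7627 varves

Specimen A: adjusted count: 22170 − 18 + 2 = 22154 varves.
A: Extension rate ≈ 4946.1 / 22154 = 0.223 mm per year.
B spans 1700.8 / 0.223 = 7626.91 years ≈ 7627 varves.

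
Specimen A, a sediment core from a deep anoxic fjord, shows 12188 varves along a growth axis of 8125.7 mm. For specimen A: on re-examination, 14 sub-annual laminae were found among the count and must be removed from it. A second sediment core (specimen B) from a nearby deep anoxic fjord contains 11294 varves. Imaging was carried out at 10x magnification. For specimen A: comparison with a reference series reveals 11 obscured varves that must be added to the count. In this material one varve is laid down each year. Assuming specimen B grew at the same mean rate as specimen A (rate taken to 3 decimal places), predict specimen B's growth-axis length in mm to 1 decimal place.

7533.1 mm

Specimen A: after corrections the count is 12188 − 14 + 11 = 12185 varves.
A: Mean rate = 8125.7 mm / 12185 years ≈ 0.667 mm/year.
B's length ≈ 0.667 × 11294 = 7533.1 mm.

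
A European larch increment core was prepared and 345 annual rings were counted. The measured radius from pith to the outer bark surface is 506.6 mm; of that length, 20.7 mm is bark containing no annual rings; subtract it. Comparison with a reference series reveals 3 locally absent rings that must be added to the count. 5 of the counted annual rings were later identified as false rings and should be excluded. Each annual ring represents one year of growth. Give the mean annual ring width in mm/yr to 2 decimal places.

1.42 mm/yr

Adjusted count: 345 − 5 + 3 = 343 annual rings.
Net length = 506.6 − 20.7 = 485.9 mm.
485.9 mm over 343 years gives 485.9 / 343 ≈ 1.42 mm/yr.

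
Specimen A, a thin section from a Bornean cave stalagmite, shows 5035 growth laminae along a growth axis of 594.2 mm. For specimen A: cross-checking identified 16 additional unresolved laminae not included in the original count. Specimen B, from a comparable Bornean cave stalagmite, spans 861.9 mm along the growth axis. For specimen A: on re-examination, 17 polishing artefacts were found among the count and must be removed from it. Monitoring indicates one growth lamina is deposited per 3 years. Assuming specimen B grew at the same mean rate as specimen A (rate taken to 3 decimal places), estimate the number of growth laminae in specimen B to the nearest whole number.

Specimen A: true growth lamina count = 5035 − 17 + 16 = 5034.
Specimen A: at 3 years per growth lamina, 5034 × 3 = 15102 years.
A: Extension rate ≈ 594.2 / 15102 = 0.039 mm per year.
Specimen B: 861.9 mm / 0.039 mm per year = 22100.00 years; at 3 years per growth lamina that is 22100.00 / 3 ≈ 7367 growth laminae.

7367 growth laminae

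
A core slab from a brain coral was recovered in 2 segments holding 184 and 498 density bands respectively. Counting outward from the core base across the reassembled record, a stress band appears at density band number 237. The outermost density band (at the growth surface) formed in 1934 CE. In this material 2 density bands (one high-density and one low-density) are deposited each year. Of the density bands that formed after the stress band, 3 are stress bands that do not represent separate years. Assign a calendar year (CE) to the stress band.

1713 CE

Total density bands = 184 + 498 = 682.
682 − 237 = 445 density bands lie beyond the stress band toward the growth surface.
Excluding 3 false density bands: 445 − 3 = 442.
442 density bands at 2 per year is 442 / 2 = 221 years.
1934 − 221 = 1713 CE.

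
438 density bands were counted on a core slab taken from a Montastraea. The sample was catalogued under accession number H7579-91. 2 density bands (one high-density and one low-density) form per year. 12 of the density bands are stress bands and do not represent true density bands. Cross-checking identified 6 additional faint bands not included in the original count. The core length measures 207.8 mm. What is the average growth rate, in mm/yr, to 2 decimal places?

Correcting the raw count gives 438 − 12 + 6 = 432 true density bands.
Dividing by 2 density bands per year: 432 / 2 = 216 years.
Mean rate = 207.8 mm / 216 years ≈ 0.96 mm/yr.

0.96 mm/yr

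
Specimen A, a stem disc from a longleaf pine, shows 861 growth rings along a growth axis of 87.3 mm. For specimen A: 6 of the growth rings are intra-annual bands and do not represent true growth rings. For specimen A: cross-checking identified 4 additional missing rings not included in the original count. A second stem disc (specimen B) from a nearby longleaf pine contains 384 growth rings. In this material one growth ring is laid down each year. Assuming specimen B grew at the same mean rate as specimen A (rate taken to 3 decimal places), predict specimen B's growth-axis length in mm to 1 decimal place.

Specimen A: adjusted count: 861 − 6 + 4 = 859 growth rings.
A: Mean rate = 87.3 mm / 859 years ≈ 0.102 mm/yr.
Length of B = 0.102 × 384 = 39.2 mm.

39.2 mm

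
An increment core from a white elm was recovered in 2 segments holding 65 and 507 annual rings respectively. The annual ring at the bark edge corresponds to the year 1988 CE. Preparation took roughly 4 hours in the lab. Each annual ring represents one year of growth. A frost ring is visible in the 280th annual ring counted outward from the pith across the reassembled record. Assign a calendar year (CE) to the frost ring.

Total annual rings = 65 + 507 = 572.
The frost ring sits at annual ring 280 from the pith, so 572 − 280 = 292 annual rings formed after it.
1988 − 292 = 1696 CE.

1696 CE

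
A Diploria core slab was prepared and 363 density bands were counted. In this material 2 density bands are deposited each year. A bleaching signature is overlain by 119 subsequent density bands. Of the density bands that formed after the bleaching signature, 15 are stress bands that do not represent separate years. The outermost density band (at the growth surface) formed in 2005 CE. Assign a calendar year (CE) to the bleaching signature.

1953 CE

There are 119 density bands younger than the bleaching signature.
Removing the 15 false density bands leaves 119 − 15 = 104 true density bands beyond the bleaching signature.
Dividing by 2 density bands per year: 104 / 2 = 52 years.
The density band at the growth surface is 2005 CE, so the bleaching signature dates to 2005 − 52 = 1953 CE.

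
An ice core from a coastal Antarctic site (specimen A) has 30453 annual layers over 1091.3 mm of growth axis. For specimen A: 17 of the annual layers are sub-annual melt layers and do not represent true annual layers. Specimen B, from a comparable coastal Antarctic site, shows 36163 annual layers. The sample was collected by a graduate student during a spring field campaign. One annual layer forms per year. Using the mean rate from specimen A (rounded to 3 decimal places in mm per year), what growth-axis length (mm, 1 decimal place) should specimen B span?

Specimen A: adjusted count: 30453 − 17 = 30436 annual layers.
A: Mean rate = 1091.3 mm / 30436 years ≈ 0.036 mm/yr.
Length of B = 0.036 × 36163 = 1301.9 mm.

1301.9 mm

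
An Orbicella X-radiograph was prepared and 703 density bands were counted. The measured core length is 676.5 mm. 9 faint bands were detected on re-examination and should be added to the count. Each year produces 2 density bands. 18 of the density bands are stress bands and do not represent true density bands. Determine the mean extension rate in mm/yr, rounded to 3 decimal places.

1.950 mm/yr

Correcting the raw count gives 703 − 18 + 9 = 694 true density bands.
694 density bands at 2 per year is 694 / 2 = 347 years.
676.5 mm over 347 years gives 676.5 / 347 ≈ 1.950 mm/yr.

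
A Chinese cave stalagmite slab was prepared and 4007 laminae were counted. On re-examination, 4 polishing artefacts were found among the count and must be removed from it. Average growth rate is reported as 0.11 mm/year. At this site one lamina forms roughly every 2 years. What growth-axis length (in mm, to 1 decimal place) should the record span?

880.7 mm

Correcting the raw count gives 4007 − 4 = 4003 true laminae.
4003 laminae at 2 years each span 4003 × 2 = 8006 years.
Predicted length = 0.11 mm/year × 8006 years = 880.7 mm.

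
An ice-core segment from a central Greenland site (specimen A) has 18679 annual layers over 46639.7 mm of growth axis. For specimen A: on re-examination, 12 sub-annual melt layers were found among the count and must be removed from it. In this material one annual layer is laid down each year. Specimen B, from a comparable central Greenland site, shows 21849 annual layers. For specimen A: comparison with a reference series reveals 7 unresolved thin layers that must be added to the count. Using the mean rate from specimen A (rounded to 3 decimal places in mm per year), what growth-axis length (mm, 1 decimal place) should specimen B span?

Specimen A: after corrections the count is 18679 − 12 + 7 = 18674 annual layers.
A: 46639.7 mm over 18674 years gives 46639.7 / 18674 ≈ 2.498 mm/year.
Length of B = 2.498 × 21849 = 54578.8 mm.

54578.8 mm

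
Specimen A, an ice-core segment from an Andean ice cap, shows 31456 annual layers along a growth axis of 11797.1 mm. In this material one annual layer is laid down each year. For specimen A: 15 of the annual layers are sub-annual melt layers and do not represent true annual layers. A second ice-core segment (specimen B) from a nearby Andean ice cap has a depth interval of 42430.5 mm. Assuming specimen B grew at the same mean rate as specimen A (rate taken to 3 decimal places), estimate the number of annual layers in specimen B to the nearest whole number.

113148 annual layers

Specimen A: adjusted count: 31456 − 15 = 31441 annual layers.
A: Extension rate ≈ 11797.1 / 31441 = 0.375 mm/year.
For B, 42430.5 / 0.375 = 113148.00 years ≈ 113148 annual layers.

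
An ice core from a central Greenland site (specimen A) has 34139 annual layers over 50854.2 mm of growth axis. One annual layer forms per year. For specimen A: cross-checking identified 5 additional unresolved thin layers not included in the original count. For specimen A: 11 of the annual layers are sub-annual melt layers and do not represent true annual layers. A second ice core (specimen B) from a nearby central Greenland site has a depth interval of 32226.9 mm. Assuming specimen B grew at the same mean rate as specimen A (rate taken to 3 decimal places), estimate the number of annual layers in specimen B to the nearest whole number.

Specimen A: correcting the raw count gives 34139 − 11 + 5 = 34133 true annual layers.
A: Extension rate ≈ 50854.2 / 34133 = 1.490 mm per year.
Specimen B: 32226.9 mm / 1.490 mm per year = 21628.79 years ≈ 21629 annual layers.

21629 annual layers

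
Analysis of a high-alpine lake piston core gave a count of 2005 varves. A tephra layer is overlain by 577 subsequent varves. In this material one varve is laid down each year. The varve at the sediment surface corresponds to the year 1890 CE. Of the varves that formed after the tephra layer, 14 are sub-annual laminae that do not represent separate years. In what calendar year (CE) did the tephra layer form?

There are 577 varves younger than the tephra layer.
Excluding 14 false varves: 577 − 14 = 563.
The varve at the sediment surface is 1890 CE, so the tephra layer dates to 1890 − 563 = 1327 CE.

1327 CE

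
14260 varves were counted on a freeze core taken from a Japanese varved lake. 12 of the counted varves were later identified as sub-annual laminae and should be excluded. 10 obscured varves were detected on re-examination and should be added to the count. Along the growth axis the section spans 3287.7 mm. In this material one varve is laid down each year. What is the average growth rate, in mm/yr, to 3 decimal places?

0.231 mm/yr

Correcting the raw count gives 14260 − 12 + 10 = 14258 true varves.
3287.7 mm over 14258 years gives 3287.7 / 14258 ≈ 0.231 mm/yr.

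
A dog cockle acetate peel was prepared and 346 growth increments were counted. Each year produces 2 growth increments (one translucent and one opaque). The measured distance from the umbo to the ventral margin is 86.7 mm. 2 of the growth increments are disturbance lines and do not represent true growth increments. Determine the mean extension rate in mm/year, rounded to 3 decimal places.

0.504 mm/year

Correcting the raw count gives 346 − 2 = 344 true growth increments.
Dividing by 2 growth increments per year: 344 / 2 = 172 years.
86.7 mm over 172 years gives 86.7 / 172 ≈ 0.504 mm/year.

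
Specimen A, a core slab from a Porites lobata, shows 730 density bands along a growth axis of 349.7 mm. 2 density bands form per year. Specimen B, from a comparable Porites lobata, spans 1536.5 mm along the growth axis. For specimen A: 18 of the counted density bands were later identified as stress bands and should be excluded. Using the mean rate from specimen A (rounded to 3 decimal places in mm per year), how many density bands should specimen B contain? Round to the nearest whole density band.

3129 density bands

Specimen A: adjusted count: 730 − 18 = 712 density bands.
Specimen A: with 2 density bands per year, 712 / 2 = 356 years.
A: Extension rate ≈ 349.7 / 356 = 0.982 mm per year.
B spans 1536.5 / 0.982 = 1564.66 years; at 2 density bands per year that is 1564.66 × 2 ≈ 3129 density bands.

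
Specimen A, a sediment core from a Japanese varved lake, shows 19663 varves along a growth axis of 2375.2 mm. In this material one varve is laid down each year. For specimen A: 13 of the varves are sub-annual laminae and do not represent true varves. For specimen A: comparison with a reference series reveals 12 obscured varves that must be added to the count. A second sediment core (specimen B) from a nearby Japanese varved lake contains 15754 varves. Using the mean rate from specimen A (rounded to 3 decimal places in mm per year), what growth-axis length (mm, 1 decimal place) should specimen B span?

1906.2 mm

Specimen A: after corrections the count is 19663 − 13 + 12 = 19662 varves.
A: Mean rate = 2375.2 mm / 19662 years ≈ 0.121 mm/yr.
For B, 0.121 mm/year × 15754 years = 1906.2 mm.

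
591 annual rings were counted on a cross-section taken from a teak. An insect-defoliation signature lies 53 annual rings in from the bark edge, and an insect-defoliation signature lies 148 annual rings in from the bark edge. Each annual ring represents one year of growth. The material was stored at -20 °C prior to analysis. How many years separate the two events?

95 years

Separation: 148 − 53 = 95 annual rings.
One annual ring per year makes the interval 95 years.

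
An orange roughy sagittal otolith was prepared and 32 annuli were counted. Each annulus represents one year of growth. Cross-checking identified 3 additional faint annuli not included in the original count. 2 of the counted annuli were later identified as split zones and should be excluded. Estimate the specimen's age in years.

33 years

Correcting the raw count gives 32 − 2 + 3 = 33 true annuli.
One annulus per year makes the duration 33 years.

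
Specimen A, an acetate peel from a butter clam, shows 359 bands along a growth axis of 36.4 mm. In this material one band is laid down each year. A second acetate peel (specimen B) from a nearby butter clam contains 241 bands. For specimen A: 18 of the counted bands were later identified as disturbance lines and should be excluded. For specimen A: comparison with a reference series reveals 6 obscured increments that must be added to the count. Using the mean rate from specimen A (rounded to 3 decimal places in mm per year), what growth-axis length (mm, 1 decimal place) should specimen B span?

25.3 mm

Specimen A: adjusted count: 359 − 18 + 6 = 347 bands.
A: 36.4 mm over 347 years gives 36.4 / 347 ≈ 0.105 mm/yr.
Length of B = 0.105 × 241 = 25.3 mm.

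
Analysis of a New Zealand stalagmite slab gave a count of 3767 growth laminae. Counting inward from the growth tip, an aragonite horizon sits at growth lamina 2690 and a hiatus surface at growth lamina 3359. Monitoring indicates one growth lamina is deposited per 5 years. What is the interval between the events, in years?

3359 − 2690 = 669 growth laminae lie between the two events.
At 5 years per growth lamina, 669 × 5 = 3345 years.

3345 yr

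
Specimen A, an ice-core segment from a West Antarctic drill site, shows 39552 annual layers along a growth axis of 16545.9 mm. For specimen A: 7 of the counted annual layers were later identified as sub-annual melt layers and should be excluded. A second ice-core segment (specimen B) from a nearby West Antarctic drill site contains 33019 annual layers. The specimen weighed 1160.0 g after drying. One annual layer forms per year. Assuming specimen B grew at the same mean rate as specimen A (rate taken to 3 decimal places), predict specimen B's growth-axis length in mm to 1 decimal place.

Specimen A: adjusted count: 39552 − 7 = 39545 annual layers.
A: 16545.9 mm over 39545 years gives 16545.9 / 39545 ≈ 0.418 mm/yr.
For B, 0.418 mm/year × 33019 years = 13801.9 mm.

13801.9 mm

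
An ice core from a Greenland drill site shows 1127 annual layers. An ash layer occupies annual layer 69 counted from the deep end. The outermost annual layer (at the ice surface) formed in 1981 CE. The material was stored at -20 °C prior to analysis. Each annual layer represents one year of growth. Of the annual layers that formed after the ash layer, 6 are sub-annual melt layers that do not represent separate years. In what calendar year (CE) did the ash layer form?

The ash layer sits at annual layer 69 from the deep end, so 1127 − 69 = 1058 annual layers formed after it.
Excluding 6 false annual layers: 1058 − 6 = 1052.
1981 − 1052 = 929 CE.

929 CE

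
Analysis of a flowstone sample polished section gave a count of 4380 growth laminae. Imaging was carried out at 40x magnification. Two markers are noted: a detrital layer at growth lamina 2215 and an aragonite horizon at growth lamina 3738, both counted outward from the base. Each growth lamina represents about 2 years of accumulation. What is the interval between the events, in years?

Separation: 3738 − 2215 = 1523 growth laminae.
Multiplying by 2 years per growth lamina: 1523 × 2 = 3046 years.

3046 years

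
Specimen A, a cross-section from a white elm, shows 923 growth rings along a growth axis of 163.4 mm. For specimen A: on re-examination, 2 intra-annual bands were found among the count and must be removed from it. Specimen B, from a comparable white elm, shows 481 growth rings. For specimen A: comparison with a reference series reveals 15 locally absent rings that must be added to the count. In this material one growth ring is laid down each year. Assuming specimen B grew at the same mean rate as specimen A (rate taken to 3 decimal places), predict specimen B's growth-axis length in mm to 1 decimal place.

Specimen A: adjusted count: 923 − 2 + 15 = 936 growth rings.
A: Mean rate = 163.4 mm / 936 years ≈ 0.175 mm per year.
B's length ≈ 0.175 × 481 = 84.2 mm.

84.2 mm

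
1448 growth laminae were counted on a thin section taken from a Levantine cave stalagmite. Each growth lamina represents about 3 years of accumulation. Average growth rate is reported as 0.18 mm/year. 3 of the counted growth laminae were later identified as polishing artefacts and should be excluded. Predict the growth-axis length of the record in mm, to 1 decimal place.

Adjusted count: 1448 − 3 = 1445 growth laminae.
At 3 years per growth lamina, 1445 × 3 = 4335 years.
Predicted length = 0.18 mm/year × 4335 years = 780.3 mm.

780.3 mm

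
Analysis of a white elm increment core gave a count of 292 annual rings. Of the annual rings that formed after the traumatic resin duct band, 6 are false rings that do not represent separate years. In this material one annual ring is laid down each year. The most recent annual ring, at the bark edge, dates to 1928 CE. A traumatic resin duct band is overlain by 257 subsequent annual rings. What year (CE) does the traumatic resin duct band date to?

1677 CE

257 annual rings formed after the traumatic resin duct band.
Removing the 6 false annual rings leaves 257 − 6 = 251 true annual rings beyond the traumatic resin duct band.
1928 − 251 = 1677 CE.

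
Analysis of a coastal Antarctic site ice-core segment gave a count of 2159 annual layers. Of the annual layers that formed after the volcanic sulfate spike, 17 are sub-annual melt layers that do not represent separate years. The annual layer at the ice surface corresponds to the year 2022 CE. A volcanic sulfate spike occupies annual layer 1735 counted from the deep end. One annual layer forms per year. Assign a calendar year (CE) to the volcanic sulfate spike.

The volcanic sulfate spike sits at annual layer 1735 from the deep end, so 2159 − 1735 = 424 annual layers formed after it.
Excluding 17 false annual layers: 424 − 17 = 407.
2022 − 407 = 1615 CE.

1615 CE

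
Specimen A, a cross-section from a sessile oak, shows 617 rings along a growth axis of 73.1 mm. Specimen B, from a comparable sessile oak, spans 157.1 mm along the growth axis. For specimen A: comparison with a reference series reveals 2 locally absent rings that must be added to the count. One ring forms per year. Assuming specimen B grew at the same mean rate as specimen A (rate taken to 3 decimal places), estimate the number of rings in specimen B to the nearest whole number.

Specimen A: after corrections the count is 617 + 2 = 619 rings.
A: 73.1 mm over 619 years gives 73.1 / 619 ≈ 0.118 mm per year.
For B, 157.1 / 0.118 = 1331.36 years ≈ 1331 rings.

1331 rings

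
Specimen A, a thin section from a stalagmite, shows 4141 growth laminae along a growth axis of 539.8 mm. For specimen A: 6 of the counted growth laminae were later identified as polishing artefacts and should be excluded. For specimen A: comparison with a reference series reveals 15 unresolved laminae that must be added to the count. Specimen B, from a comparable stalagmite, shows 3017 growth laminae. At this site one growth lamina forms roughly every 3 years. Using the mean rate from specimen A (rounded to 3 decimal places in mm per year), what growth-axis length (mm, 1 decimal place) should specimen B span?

Specimen A: after corrections the count is 4141 − 6 + 15 = 4150 growth laminae.
Specimen A: 4150 growth laminae at 3 years each span 4150 × 3 = 12450 years.
A: Extension rate ≈ 539.8 / 12450 = 0.043 mm/yr.
Specimen B: at 3 years per growth lamina, 3017 × 3 = 9051 years. Length of B = 0.043 × 9051 = 389.2 mm.

389.2 mm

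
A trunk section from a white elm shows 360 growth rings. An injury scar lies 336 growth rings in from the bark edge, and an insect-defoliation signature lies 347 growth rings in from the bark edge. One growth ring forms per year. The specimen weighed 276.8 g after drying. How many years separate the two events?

11 yr

The two markers are separated by 347 − 336 = 11 growth rings.
That is 11 years at one growth ring per year.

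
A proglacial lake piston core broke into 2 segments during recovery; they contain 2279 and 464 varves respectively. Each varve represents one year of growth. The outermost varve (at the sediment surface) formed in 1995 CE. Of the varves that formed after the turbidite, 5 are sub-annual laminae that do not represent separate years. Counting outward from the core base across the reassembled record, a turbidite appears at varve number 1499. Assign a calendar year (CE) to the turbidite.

Total varves = 2279 + 464 = 2743.
Between varve 1499 and the sediment surface there are 2743 − 1499 = 1244 varves.
Removing the 5 false varves leaves 1244 − 5 = 1239 true varves beyond the turbidite.
The varve at the sediment surface is 1995 CE, so the turbidite dates to 1995 − 1239 = 756 CE.

756 CE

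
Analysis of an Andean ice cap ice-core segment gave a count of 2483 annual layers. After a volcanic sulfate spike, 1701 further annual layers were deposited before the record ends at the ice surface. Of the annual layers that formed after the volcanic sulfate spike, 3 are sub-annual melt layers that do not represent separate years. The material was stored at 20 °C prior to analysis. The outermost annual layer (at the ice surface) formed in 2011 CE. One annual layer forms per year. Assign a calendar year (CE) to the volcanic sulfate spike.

1701 annual layers formed after the volcanic sulfate spike.
Removing the 3 false annual layers leaves 1701 − 3 = 1698 true annual layers beyond the volcanic sulfate spike.
2011 − 1698 = 313 CE.

313 CE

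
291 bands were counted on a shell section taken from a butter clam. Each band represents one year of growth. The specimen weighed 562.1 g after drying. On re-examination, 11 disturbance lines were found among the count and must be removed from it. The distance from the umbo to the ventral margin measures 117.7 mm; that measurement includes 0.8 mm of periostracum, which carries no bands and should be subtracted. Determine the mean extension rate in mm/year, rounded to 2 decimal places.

0.42 mm/year

Correcting the raw count gives 291 − 11 = 280 true bands.
Removing the 0.8 mm offcut leaves 117.7 − 0.8 = 116.9 mm.
116.9 mm over 280 years gives 116.9 / 280 ≈ 0.42 mm/year.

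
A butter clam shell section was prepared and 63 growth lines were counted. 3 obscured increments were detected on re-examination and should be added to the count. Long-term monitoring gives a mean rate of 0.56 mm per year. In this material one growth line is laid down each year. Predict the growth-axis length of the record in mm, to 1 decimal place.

37.0 mm

After corrections the count is 63 + 3 = 66 growth lines.
Predicted length = 0.56 mm/year × 66 years = 37.0 mm.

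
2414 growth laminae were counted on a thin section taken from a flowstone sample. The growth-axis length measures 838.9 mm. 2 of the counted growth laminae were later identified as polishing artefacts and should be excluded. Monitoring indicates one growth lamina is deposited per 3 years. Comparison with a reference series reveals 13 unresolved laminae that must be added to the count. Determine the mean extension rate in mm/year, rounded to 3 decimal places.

Adjusted count: 2414 − 2 + 13 = 2425 growth laminae.
Multiplying by 3 years per growth lamina: 2425 × 3 = 7275 years.
838.9 mm over 7275 years gives 838.9 / 7275 ≈ 0.115 mm/year.

0.115 mm/year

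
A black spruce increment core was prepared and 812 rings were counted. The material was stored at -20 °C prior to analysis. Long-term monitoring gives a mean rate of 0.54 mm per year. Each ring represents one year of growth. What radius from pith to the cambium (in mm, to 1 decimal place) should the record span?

The record spans 812 years at 0.54 mm per year.
812 years at 0.54 mm/year gives 0.54 × 812 = 438.5 mm.

438.5 mm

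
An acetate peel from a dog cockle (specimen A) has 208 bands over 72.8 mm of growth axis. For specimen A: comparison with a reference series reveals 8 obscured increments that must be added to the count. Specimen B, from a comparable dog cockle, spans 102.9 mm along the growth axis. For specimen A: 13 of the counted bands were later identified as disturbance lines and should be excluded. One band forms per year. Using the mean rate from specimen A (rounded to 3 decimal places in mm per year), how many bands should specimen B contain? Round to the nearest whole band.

287 bands

Specimen A: true band count = 208 − 13 + 8 = 203.
A: Mean rate = 72.8 mm / 203 years ≈ 0.359 mm/year.
For B, 102.9 / 0.359 = 286.63 years ≈ 287 bands.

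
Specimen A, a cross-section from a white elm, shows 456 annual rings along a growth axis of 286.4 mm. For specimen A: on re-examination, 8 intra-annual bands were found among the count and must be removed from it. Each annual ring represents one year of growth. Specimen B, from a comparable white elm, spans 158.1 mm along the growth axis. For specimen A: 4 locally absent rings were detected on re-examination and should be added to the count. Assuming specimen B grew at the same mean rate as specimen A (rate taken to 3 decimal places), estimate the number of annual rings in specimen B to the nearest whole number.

Specimen A: correcting the raw count gives 456 − 8 + 4 = 452 true annual rings.
A: Extension rate ≈ 286.4 / 452 = 0.634 mm/year.
B spans 158.1 / 0.634 = 249.37 years ≈ 249 annual rings.

249 annual rings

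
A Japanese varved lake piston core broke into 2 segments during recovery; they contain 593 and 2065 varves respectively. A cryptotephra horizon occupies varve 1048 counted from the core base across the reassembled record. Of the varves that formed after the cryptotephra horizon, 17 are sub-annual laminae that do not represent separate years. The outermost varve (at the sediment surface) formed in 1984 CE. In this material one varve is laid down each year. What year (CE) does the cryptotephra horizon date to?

Total varves = 593 + 2065 = 2658.
2658 − 1048 = 1610 varves lie beyond the cryptotephra horizon toward the sediment surface.
1610 − 17 false = 1593 true varves after the cryptotephra horizon.
Counting back 1593 years from 1984 CE places the cryptotephra horizon in 1984 − 1593 = 391 CE.

391 CE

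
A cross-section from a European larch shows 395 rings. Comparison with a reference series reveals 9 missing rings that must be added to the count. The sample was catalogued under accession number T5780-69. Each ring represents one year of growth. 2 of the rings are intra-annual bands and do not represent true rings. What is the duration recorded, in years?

After corrections the count is 395 − 2 + 9 = 402 rings.
At one ring per year, that is 402 years.

402 years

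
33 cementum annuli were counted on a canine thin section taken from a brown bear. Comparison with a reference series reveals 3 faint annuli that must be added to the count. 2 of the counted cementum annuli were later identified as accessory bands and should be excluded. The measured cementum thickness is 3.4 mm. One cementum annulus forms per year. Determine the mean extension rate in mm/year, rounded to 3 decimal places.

True cementum annulus count = 33 − 2 + 3 = 34.
Extension rate ≈ 3.4 / 34 = 0.100 mm/year.

0.100 mm/year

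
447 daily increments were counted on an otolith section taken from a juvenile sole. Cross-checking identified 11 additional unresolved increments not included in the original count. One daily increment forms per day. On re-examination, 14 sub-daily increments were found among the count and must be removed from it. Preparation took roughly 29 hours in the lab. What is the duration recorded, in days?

444 d

After corrections the count is 447 − 14 + 11 = 444 daily increments.
At one daily increment per day, that is 444 days.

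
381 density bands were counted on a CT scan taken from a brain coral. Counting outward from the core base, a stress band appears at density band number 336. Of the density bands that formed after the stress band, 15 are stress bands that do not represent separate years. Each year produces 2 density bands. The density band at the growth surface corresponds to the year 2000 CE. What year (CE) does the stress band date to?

1985 CE

Between density band 336 and the growth surface there are 381 − 336 = 45 density bands.
Removing the 15 false density bands leaves 45 − 15 = 30 true density bands beyond the stress band.
30 density bands at 2 per year is 30 / 2 = 15 years.
Counting back 15 years from 2000 CE places the stress band in 2000 − 15 = 1985 CE.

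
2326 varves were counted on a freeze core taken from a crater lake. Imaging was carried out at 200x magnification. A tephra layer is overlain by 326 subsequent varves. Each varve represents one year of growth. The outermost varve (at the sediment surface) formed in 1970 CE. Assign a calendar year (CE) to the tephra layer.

1644 CE

326 varves formed after the tephra layer.
1970 − 326 = 1644 CE.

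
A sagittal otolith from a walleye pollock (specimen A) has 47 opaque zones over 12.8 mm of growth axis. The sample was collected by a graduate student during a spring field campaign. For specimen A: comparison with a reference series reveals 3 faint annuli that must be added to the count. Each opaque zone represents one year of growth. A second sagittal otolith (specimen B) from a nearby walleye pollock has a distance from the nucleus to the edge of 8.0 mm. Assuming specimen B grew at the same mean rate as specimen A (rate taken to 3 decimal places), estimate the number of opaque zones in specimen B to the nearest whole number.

Specimen A: correcting the raw count gives 47 + 3 = 50 true opaque zones.
A: Extension rate ≈ 12.8 / 50 = 0.256 mm per year.
B spans 8.0 / 0.256 = 31.25 years ≈ 31 opaque zones.

31 opaque zones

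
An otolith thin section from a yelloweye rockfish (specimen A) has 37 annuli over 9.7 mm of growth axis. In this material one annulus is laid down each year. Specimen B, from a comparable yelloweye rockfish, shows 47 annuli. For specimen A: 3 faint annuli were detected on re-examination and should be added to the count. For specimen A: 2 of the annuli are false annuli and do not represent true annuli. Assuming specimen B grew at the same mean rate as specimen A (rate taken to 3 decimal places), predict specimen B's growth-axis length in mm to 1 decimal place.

Specimen A: correcting the raw count gives 37 − 2 + 3 = 38 true annuli.
A: Extension rate ≈ 9.7 / 38 = 0.255 mm/year.
Length of B = 0.255 × 47 = 12.0 mm.

12.0 mm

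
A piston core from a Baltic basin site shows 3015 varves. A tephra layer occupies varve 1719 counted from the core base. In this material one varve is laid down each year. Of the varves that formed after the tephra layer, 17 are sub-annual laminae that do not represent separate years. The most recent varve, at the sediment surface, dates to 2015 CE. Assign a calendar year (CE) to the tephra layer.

Between varve 1719 and the sediment surface there are 3015 − 1719 = 1296 varves.
Excluding 17 false varves: 1296 − 17 = 1279.
Counting back 1279 years from 2015 CE places the tephra layer in 2015 − 1279 = 736 CE.

736 CE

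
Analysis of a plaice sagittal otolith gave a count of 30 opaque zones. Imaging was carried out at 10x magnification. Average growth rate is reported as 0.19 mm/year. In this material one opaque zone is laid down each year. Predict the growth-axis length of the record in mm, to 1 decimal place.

30 years of growth are recorded.
Predicted length = 0.19 mm/year × 30 years = 5.7 mm.

5.7 mm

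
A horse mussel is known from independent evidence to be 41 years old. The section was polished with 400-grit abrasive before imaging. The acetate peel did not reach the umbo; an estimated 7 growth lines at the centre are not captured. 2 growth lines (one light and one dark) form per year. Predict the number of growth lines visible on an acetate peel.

With 2 growth lines per year, 41 years would produce 41 × 2 = 82 growth lines.
82 − 7 missed = 75 growth lines expected in the prepared section.

75 growth lines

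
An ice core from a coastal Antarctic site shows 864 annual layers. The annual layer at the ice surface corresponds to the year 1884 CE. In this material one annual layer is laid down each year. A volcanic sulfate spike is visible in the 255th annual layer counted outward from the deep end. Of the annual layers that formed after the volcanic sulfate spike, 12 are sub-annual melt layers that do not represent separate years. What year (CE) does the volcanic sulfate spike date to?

Between annual layer 255 and the ice surface there are 864 − 255 = 609 annual layers.
609 − 12 false = 597 true annual layers after the volcanic sulfate spike.
Counting back 597 years from 1884 CE places the volcanic sulfate spike in 1884 − 597 = 1287 CE.

1287 CE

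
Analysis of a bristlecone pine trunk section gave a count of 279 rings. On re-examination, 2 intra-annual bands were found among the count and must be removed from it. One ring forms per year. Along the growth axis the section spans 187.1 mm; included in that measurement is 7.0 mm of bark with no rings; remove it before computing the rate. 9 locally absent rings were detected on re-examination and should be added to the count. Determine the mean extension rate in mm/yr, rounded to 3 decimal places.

Adjusted count: 279 − 2 + 9 = 286 rings.
Removing the 7.0 mm offcut leaves 187.1 − 7.0 = 180.1 mm.
Extension rate ≈ 180.1 / 286 = 0.630 mm/yr.

0.630 mm/yr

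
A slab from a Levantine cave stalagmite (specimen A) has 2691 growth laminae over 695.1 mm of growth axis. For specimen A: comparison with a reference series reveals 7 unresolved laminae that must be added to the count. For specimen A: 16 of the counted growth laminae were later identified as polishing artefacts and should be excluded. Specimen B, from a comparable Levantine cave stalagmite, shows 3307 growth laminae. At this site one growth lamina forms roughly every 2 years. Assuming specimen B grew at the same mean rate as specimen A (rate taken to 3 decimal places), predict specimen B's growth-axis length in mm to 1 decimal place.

Specimen A: true growth lamina count = 2691 − 16 + 7 = 2682.
Specimen A: multiplying by 2 years per growth lamina: 2682 × 2 = 5364 years.
A: 695.1 mm over 5364 years gives 695.1 / 5364 ≈ 0.130 mm/year.
Specimen B: multiplying by 2 years per growth lamina: 3307 × 2 = 6614 years. For B, 0.130 mm/year × 6614 years = 859.8 mm.

859.8 mm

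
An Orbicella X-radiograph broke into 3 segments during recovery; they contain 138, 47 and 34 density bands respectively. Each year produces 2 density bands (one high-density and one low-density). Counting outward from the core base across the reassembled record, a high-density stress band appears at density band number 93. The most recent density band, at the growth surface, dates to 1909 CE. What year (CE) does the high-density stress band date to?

Total density bands = 138 + 47 + 34 = 219.
Between density band 93 and the growth surface there are 219 − 93 = 126 density bands.
With 2 density bands per year, 126 / 2 = 63 years.
Counting back 63 years from 1909 CE places the high-density stress band in 1909 − 63 = 1846 CE.

1846 CE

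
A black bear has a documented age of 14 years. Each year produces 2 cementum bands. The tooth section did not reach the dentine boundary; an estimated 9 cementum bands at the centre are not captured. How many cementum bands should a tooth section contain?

Expected cementum bands: 14 × 2 = 28.
Less the 9 uncaptured cementum bands: 28 − 9 = 19.

19 cementum bands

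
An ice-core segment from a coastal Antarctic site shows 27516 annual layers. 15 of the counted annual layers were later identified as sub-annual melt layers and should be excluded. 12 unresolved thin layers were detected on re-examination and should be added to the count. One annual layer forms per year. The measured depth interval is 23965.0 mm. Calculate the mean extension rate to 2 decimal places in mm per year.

True annual layer count = 27516 − 15 + 12 = 27513.
Extension rate ≈ 23965.0 / 27513 = 0.87 mm per year.

0.87 mm per year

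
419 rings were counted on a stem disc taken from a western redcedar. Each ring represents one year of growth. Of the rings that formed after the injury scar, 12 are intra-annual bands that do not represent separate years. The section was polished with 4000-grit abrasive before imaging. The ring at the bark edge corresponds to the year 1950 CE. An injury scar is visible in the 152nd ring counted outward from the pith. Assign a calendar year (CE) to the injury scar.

1695 CE

Between ring 152 and the bark edge there are 419 − 152 = 267 rings.
Excluding 12 false rings: 267 − 12 = 255.
Counting back 255 years from 1950 CE places the injury scar in 1950 − 255 = 1695 CE.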